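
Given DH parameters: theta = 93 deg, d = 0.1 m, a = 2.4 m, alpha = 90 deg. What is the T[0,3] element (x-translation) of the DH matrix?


T[0,3] = a * cos(theta)
= 2.4 * cos(93 deg)
= 2.4 * -0.0523
= -0.1256


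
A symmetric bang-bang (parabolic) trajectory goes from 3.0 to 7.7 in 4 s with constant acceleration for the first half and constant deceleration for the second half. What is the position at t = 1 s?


Symmetric rest-to-rest: each phase covers (pf-p0)/2 in time T/2. 0.5*a*(T/2)^2 = (pf-p0)/2 => a = 4*(pf-p0)/T^2
a = 4*(7.7-3.0)/4^2 = 1.175
t = 1 is in the acceleration phase (t <= T/2).
p = p0 + 0.5*a*t^2 = 3.0 + 0.5*1.175*1^2
= 3.5875


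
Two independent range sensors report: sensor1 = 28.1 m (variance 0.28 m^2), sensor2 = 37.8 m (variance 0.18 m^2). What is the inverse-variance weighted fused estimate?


w1 = (1/var1) / (1/var1 + 1/var2)
   = 3.5714 / (3.5714 + 5.5556) = 0.3913
w2 = 1 - w1 = 0.6087
fused = w1*s1 + w2*s2 = 10.9957 + 23.0087
= 34.0043 m


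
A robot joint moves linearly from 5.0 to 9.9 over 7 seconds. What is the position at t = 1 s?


s = t/T = 1/7 = 0.1429
p(t) = p0 + (pf-p0)*s
= 5.0 + (9.9 - 5.0) * 0.1429
= 5.7


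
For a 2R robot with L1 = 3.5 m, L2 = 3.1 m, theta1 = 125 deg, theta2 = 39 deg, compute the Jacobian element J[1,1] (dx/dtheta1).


J[1,1] = -L1*sin(t1) - L2*sin(t1+t2)
= -3.5*sin(125) - 3.1*sin(164)
= -3.7215


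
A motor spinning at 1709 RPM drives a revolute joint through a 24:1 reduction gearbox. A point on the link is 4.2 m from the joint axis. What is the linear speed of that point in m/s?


omega_motor = 1709 * 2*pi/60 = 178.9661 rad/s
omega_joint = omega_motor / 24 = 7.4569 rad/s
v = omega_joint * r = 7.4569 * 4.2
= 31.3191 m/s


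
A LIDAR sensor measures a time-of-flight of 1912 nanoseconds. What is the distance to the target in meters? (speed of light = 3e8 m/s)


tof = 1912 ns = 1.912e-06 s
dist = c * tof / 2
= 3e8 * 1.912e-06 / 2
= 286.8 m


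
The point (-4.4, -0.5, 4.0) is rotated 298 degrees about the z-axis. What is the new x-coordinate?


Rotation about z-axis: x' = x*cos(theta) - y*sin(theta)
= -4.4 * 0.4695 - -0.5 * -0.8829
= -2.5071


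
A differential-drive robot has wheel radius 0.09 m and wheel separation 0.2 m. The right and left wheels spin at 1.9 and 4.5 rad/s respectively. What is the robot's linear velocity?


vR = r*wR = 0.09*1.9 = 0.171 m/s
vL = r*wL = 0.09*4.5 = 0.405 m/s
v = (vR+vL)/2 = 0.288 m/s
omega = (vR-vL)/L = -1.17 rad/s
linear velocity = 0.288 m/s


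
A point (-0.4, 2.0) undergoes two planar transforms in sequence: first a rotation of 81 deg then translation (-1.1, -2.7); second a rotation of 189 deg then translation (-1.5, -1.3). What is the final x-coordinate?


After transform 1:
x1 = cos(81)*-0.4 - sin(81)*2.0 + -1.1 = -3.138
y1 = sin(81)*-0.4 + cos(81)*2.0 + -2.7 = -2.7822
After transform 2:
x2 = cos(189)*-3.138 - sin(189)*-2.7822 + -1.5
= 1.1641


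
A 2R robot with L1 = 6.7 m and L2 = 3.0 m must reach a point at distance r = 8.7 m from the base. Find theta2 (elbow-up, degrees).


cos(theta2) = (r^2 - L1^2 - L2^2) / (2*L1*L2)
cos(theta2) = (75.69 - 44.89 - 9.0) / 40.2
cos(theta2) = 0.542289
theta2 = 57.1604 degrees


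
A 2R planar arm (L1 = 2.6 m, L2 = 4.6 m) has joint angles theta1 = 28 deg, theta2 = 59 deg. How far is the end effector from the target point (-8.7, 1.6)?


End effector via forward kinematics:
x = L1*cos(t1) + L2*cos(t1+t2) = 2.5364
y = L1*sin(t1) + L2*sin(t1+t2) = 5.8143
Distance to target:
d = sqrt((-8.7 - 2.5364)^2 + (1.6 - 5.8143)^2)
= sqrt(126.2569 + 17.7605)
= 12.0007 m


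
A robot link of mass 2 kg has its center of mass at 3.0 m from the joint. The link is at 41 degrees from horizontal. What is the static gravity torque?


tau = m*g*L*cos(angle)
= 2 * 9.81 * 3.0 * cos(41 deg)
= 2 * 9.81 * 3.0 * 0.7547
= 44.4222 Nm


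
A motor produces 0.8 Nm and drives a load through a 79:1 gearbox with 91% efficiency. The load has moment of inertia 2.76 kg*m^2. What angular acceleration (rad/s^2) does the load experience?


tau_out = tau_motor * N * eta
= 0.8 * 79 * 0.91 = 57.512 Nm
alpha = tau_out / I = 57.512 / 2.76
= 20.8377 rad/s^2


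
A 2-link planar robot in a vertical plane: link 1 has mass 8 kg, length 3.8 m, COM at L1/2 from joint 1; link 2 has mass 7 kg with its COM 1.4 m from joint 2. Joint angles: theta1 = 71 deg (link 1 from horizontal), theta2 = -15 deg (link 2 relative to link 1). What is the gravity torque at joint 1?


Horizontal distance from joint 1 to link-1 COM:
  x_c1 = (L1/2)*cos(t1) = 1.9 * 0.3256 = 0.6186 m
Horizontal distance from joint 1 to link-2 COM:
  x_c2 = L1*cos(t1) + Lc2*cos(t1+t2)
       = 3.8*0.3256 + 1.4*0.5592 = 2.02 m
tau1 = m1*g*x_c1 + m2*g*x_c2
     = 8*9.81*0.6186 + 7*9.81*2.02
     = 48.5461 + 138.7154
     = 187.2615 Nm


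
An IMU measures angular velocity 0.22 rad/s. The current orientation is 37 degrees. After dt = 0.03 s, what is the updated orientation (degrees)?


delta_theta = w * dt = 0.22 * 0.03 = 0.0066 rad
= 0.3782 deg
theta_new = 37 + 0.3782 = 37.3782 deg


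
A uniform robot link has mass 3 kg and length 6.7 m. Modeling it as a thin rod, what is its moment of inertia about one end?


I = (1/3) * m * L^2
= (1/3) * 3 * 6.7^2
= 0.333333 * 3 * 44.89
= 44.89 kg*m^2


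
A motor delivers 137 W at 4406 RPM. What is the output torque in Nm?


omega = 4406 * 2*pi/60 = 461.3952 rad/s
tau = P / omega = 137 / 461.3952
= 0.2969 Nm


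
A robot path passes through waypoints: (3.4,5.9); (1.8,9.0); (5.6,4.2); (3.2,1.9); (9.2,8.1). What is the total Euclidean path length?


Segment lengths:
  seg1 = sqrt((-1.6)^2 + (3.1)^2) = 3.4886
  seg2 = sqrt((3.8)^2 + (-4.8)^2) = 6.1221
  seg3 = sqrt((-2.4)^2 + (-2.3)^2) = 3.3242
  seg4 = sqrt((6.0)^2 + (6.2)^2) = 8.6279
Total = 21.5627


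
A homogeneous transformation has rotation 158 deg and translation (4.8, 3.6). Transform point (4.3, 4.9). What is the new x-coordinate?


x' = cos(theta)*px - sin(theta)*py + tx
= -0.9272*4.3 - 0.3746*4.9 + 4.8
= -1.0225


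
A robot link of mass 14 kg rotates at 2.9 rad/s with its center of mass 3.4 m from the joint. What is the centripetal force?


F = m * omega^2 * r
= 14 * 2.9^2 * 3.4
= 14 * 8.41 * 3.4
= 400.316 N


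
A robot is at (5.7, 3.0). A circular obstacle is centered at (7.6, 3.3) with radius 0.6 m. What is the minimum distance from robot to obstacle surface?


center_dist = sqrt((5.7-7.6)^2 + (3.0-3.3)^2)
= sqrt(3.61 + 0.09)
= 1.9235
min_dist = center_dist - radius = 1.9235 - 0.6 = 1.3235 m


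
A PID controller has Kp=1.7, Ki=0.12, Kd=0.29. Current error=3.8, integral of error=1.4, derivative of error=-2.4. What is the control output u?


u = Kp*e + Ki*int(e) + Kd*de/dt
= 1.7*3.8 + 0.12*1.4 + 0.29*(-2.4)
= 6.46 + 0.168 + -0.696
= 5.932


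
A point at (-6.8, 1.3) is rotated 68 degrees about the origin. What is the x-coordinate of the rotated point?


x' = x*cos(theta) - y*sin(theta)
cos(68 deg) = 0.3746, sin(68 deg) = 0.9272
x' = -6.8 * 0.3746 - 1.3 * 0.9272
= -2.5473 - 1.2053
= -3.7527


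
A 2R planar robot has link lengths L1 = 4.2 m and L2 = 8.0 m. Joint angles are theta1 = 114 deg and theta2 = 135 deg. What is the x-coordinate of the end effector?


Convert angles to radians: theta1 = 1.9897, theta2 = 2.3562
x = L1*cos(theta1) + L2*cos(theta1+theta2)
x = -1.7083 + -2.8669
x = -4.5752


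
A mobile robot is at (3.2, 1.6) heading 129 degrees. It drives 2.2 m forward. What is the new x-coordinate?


x_new = x0 + d*cos(theta)
= 3.2 + 2.2*cos(129)
= 3.2 + -1.3845
= 1.8155


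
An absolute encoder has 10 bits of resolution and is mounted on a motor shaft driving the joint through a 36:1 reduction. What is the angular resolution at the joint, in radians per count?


counts = 2^10 = 1024
effective counts at joint = 1024 * 36 = 36864
resolution = 2*pi / 36864
= 1.7044e-04 rad/count


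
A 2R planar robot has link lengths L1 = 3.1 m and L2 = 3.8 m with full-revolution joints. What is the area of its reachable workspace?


r_max = L1 + L2 = 6.9 m
r_min = |L1 - L2| = 0.7 m
Area = pi*(r_max^2 - r_min^2)
= pi*(47.61 - 0.49)
= pi * 47.12
= 148.0318 m^2


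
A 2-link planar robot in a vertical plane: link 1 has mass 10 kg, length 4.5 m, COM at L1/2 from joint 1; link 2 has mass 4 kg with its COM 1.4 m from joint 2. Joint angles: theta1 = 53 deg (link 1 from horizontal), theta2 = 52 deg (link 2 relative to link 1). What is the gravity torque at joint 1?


Horizontal distance from joint 1 to link-1 COM:
  x_c1 = (L1/2)*cos(t1) = 2.25 * 0.6018 = 1.3541 m
Horizontal distance from joint 1 to link-2 COM:
  x_c2 = L1*cos(t1) + Lc2*cos(t1+t2)
       = 4.5*0.6018 + 1.4*-0.2588 = 2.3458 m
tau1 = m1*g*x_c1 + m2*g*x_c2
     = 10*9.81*1.3541 + 4*9.81*2.3458
     = 132.8356 + 92.05
     = 224.8856 Nm


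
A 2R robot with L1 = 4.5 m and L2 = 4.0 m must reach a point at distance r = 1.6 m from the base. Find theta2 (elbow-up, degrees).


cos(theta2) = (r^2 - L1^2 - L2^2) / (2*L1*L2)
cos(theta2) = (2.56 - 20.25 - 16.0) / 36.0
cos(theta2) = -0.935833
theta2 = 159.3632 degrees


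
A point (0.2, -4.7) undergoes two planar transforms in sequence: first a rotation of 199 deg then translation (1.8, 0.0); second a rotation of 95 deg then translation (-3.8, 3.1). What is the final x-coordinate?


After transform 1:
x1 = cos(199)*0.2 - sin(199)*-4.7 + 1.8 = 0.0807
y1 = sin(199)*0.2 + cos(199)*-4.7 + 0.0 = 4.3788
After transform 2:
x2 = cos(95)*0.0807 - sin(95)*4.3788 + -3.8
= -8.1692


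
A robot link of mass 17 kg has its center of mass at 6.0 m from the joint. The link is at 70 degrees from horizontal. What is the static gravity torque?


tau = m*g*L*cos(angle)
= 17 * 9.81 * 6.0 * cos(70 deg)
= 17 * 9.81 * 6.0 * 0.342
= 342.2322 Nm


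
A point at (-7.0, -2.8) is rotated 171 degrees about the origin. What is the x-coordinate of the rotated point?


x' = x*cos(theta) - y*sin(theta)
cos(171 deg) = -0.9877, sin(171 deg) = 0.1564
x' = -7.0 * -0.9877 - -2.8 * 0.1564
= 6.9138 - -0.438
= 7.3518


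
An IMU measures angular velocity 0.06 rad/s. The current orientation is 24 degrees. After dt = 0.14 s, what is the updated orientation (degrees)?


delta_theta = w * dt = 0.06 * 0.14 = 0.0084 rad
= 0.4813 deg
theta_new = 24 + 0.4813 = 24.4813 deg


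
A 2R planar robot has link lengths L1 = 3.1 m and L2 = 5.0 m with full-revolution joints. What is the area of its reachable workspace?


r_max = L1 + L2 = 8.1 m
r_min = |L1 - L2| = 1.9 m
Area = pi*(r_max^2 - r_min^2)
= pi*(65.61 - 3.61)
= pi * 62.0
= 194.7787 m^2


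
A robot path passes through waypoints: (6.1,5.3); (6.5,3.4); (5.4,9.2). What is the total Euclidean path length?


Segment lengths:
  seg1 = sqrt((0.4)^2 + (-1.9)^2) = 1.9416
  seg2 = sqrt((-1.1)^2 + (5.8)^2) = 5.9034
Total = 7.845


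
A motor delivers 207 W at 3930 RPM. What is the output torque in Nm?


omega = 3930 * 2*pi/60 = 411.5486 rad/s
tau = P / omega = 207 / 411.5486
= 0.503 Nm


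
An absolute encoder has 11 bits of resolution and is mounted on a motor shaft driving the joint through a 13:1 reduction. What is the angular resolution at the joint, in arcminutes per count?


counts = 2^11 = 2048
effective counts at joint = 2048 * 13 = 26624
resolution = 360*60 / 26624
= 0.8113 arcmin/count


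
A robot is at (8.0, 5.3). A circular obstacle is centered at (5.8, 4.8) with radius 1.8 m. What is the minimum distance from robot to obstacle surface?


center_dist = sqrt((8.0-5.8)^2 + (5.3-4.8)^2)
= sqrt(4.84 + 0.25)
= 2.2561
min_dist = center_dist - radius = 2.2561 - 1.8 = 0.4561 m


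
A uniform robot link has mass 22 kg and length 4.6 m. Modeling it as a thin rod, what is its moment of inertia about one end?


I = (1/3) * m * L^2
= (1/3) * 22 * 4.6^2
= 0.333333 * 22 * 21.16
= 155.1733 kg*m^2


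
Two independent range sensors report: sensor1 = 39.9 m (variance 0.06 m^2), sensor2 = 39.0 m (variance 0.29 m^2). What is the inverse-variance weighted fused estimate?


w1 = (1/var1) / (1/var1 + 1/var2)
   = 16.6667 / (16.6667 + 3.4483) = 0.8286
w2 = 1 - w1 = 0.1714
fused = w1*s1 + w2*s2 = 33.06 + 6.6857
= 39.7457 m


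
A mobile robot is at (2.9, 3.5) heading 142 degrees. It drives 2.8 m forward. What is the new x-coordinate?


x_new = x0 + d*cos(theta)
= 2.9 + 2.8*cos(142)
= 2.9 + -2.2064
= 0.6936


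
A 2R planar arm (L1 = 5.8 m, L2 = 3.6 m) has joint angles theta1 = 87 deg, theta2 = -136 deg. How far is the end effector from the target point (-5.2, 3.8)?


End effector via forward kinematics:
x = L1*cos(t1) + L2*cos(t1+t2) = 2.6654
y = L1*sin(t1) + L2*sin(t1+t2) = 3.0751
Distance to target:
d = sqrt((-5.2 - 2.6654)^2 + (3.8 - 3.0751)^2)
= sqrt(61.8639 + 0.5255)
= 7.8987 m


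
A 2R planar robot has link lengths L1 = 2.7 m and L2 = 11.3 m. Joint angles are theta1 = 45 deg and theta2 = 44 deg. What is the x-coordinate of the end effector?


Convert angles to radians: theta1 = 0.7854, theta2 = 0.7679
x = L1*cos(theta1) + L2*cos(theta1+theta2)
x = 1.9092 + 0.1972
x = 2.1064


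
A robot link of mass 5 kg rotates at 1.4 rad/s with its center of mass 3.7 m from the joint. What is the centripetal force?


F = m * omega^2 * r
= 5 * 1.4^2 * 3.7
= 5 * 1.96 * 3.7
= 36.26 N


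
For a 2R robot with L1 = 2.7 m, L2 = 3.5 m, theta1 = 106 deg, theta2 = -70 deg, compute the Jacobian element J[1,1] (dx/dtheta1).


J[1,1] = -L1*sin(t1) - L2*sin(t1+t2)
= -2.7*sin(106) - 3.5*sin(36)
= -4.6527


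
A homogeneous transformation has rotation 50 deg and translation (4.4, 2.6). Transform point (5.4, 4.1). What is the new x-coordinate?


x' = cos(theta)*px - sin(theta)*py + tx
= 0.6428*5.4 - 0.766*4.1 + 4.4
= 4.7303


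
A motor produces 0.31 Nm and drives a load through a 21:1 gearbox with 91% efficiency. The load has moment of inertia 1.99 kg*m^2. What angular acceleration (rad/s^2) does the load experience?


tau_out = tau_motor * N * eta
= 0.31 * 21 * 0.91 = 5.9241 Nm
alpha = tau_out / I = 5.9241 / 1.99
= 2.9769 rad/s^2


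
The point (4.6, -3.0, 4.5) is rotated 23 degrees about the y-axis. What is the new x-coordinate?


Rotation about y-axis: x' = x*cos(theta) + z*sin(theta)
= 4.6 * 0.9205 + 4.5 * 0.3907
= 5.9926


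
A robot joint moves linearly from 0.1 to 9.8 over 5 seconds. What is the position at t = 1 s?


s = t/T = 1/5 = 0.2
p(t) = p0 + (pf-p0)*s
= 0.1 + (9.8 - 0.1) * 0.2
= 2.04


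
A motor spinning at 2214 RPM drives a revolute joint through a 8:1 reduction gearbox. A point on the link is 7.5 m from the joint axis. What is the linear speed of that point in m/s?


omega_motor = 2214 * 2*pi/60 = 231.8495 rad/s
omega_joint = omega_motor / 8 = 28.9812 rad/s
v = omega_joint * r = 28.9812 * 7.5
= 217.3589 m/s


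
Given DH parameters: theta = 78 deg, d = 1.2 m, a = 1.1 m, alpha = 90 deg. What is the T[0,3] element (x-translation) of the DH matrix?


T[0,3] = a * cos(theta)
= 1.1 * cos(78 deg)
= 1.1 * 0.2079
= 0.2287


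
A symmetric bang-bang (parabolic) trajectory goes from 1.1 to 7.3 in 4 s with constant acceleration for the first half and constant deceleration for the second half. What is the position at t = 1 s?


Symmetric rest-to-rest: each phase covers (pf-p0)/2 in time T/2. 0.5*a*(T/2)^2 = (pf-p0)/2 => a = 4*(pf-p0)/T^2
a = 4*(7.3-1.1)/4^2 = 1.55
t = 1 is in the acceleration phase (t <= T/2).
p = p0 + 0.5*a*t^2 = 1.1 + 0.5*1.55*1^2
= 1.875


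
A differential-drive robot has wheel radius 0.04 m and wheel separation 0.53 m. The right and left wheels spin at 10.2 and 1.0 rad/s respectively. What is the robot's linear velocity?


vR = r*wR = 0.04*10.2 = 0.408 m/s
vL = r*wL = 0.04*1.0 = 0.04 m/s
v = (vR+vL)/2 = 0.224 m/s
omega = (vR-vL)/L = 0.6943 rad/s
linear velocity = 0.224 m/s


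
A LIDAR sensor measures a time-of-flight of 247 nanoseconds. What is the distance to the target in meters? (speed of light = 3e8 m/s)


tof = 247 ns = 2.47e-07 s
dist = c * tof / 2
= 3e8 * 2.47e-07 / 2
= 37.05 m


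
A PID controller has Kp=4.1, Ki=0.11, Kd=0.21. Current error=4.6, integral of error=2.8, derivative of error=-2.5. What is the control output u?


u = Kp*e + Ki*int(e) + Kd*de/dt
= 4.1*4.6 + 0.11*2.8 + 0.21*(-2.5)
= 18.86 + 0.308 + -0.525
= 18.643


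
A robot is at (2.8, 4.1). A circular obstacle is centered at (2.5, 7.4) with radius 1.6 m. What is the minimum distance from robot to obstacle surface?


center_dist = sqrt((2.8-2.5)^2 + (4.1-7.4)^2)
= sqrt(0.09 + 10.89)
= 3.3136
min_dist = center_dist - radius = 3.3136 - 1.6 = 1.7136 m


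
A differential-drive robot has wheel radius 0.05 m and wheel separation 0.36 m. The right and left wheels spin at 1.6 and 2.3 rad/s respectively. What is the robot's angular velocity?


vR = r*wR = 0.05*1.6 = 0.08 m/s
vL = r*wL = 0.05*2.3 = 0.115 m/s
v = (vR+vL)/2 = 0.0975 m/s
omega = (vR-vL)/L = -0.0972 rad/s
angular velocity = -0.0972 rad/s


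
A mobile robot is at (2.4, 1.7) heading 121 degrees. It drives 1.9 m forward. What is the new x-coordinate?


x_new = x0 + d*cos(theta)
= 2.4 + 1.9*cos(121)
= 2.4 + -0.9786
= 1.4214


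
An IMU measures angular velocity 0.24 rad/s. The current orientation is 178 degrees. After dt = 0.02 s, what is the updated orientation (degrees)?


delta_theta = w * dt = 0.24 * 0.02 = 0.0048 rad
= 0.275 deg
theta_new = 178 + 0.275 = 178.275 deg


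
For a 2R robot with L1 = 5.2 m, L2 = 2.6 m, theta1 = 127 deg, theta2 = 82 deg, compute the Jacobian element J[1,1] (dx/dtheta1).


J[1,1] = -L1*sin(t1) - L2*sin(t1+t2)
= -5.2*sin(127) - 2.6*sin(209)
= -2.8924


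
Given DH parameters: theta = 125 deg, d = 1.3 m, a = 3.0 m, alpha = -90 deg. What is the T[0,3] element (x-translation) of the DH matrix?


T[0,3] = a * cos(theta)
= 3.0 * cos(125 deg)
= 3.0 * -0.5736
= -1.7207


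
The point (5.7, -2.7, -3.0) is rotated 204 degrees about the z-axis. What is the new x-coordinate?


Rotation about z-axis: x' = x*cos(theta) - y*sin(theta)
= 5.7 * -0.9135 - -2.7 * -0.4067
= -6.3054


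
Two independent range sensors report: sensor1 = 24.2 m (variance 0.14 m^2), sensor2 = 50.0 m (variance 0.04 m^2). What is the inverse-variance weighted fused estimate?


w1 = (1/var1) / (1/var1 + 1/var2)
   = 7.1429 / (7.1429 + 25.0) = 0.2222
w2 = 1 - w1 = 0.7778
fused = w1*s1 + w2*s2 = 5.3778 + 38.8889
= 44.2667 m


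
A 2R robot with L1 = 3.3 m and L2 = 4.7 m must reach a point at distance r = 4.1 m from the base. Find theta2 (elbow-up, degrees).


cos(theta2) = (r^2 - L1^2 - L2^2) / (2*L1*L2)
cos(theta2) = (16.81 - 10.89 - 22.09) / 31.02
cos(theta2) = -0.521277
theta2 = 121.4179 degrees


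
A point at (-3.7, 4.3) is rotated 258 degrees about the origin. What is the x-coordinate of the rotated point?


x' = x*cos(theta) - y*sin(theta)
cos(258 deg) = -0.2079, sin(258 deg) = -0.9781
x' = -3.7 * -0.2079 - 4.3 * -0.9781
= 0.7693 - -4.206
= 4.9753


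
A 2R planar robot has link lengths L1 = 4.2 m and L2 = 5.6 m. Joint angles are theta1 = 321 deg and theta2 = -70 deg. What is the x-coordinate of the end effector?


Convert angles to radians: theta1 = 5.6025, theta2 = -1.2217
x = L1*cos(theta1) + L2*cos(theta1+theta2)
x = 3.264 + -1.8232
x = 1.4408


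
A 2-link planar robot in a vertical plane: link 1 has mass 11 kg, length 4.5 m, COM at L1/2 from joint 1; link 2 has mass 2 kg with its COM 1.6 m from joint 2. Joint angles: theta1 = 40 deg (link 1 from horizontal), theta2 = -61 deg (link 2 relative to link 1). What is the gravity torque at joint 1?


Horizontal distance from joint 1 to link-1 COM:
  x_c1 = (L1/2)*cos(t1) = 2.25 * 0.766 = 1.7236 m
Horizontal distance from joint 1 to link-2 COM:
  x_c2 = L1*cos(t1) + Lc2*cos(t1+t2)
       = 4.5*0.766 + 1.6*0.9336 = 4.9409 m
tau1 = m1*g*x_c1 + m2*g*x_c2
     = 11*9.81*1.7236 + 2*9.81*4.9409
     = 185.9937 + 96.941
     = 282.9347 Nm


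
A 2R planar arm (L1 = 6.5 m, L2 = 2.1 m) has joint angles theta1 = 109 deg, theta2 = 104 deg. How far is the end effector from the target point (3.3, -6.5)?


End effector via forward kinematics:
x = L1*cos(t1) + L2*cos(t1+t2) = -3.8774
y = L1*sin(t1) + L2*sin(t1+t2) = 5.0021
Distance to target:
d = sqrt((3.3 - -3.8774)^2 + (-6.5 - 5.0021)^2)
= sqrt(51.5151 + 132.299)
= 13.5578 m


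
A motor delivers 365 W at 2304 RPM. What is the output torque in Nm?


omega = 2304 * 2*pi/60 = 241.2743 rad/s
tau = P / omega = 365 / 241.2743
= 1.5128 Nm


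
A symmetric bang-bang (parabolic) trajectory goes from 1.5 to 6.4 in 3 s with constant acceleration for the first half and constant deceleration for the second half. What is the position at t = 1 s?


Symmetric rest-to-rest: each phase covers (pf-p0)/2 in time T/2. 0.5*a*(T/2)^2 = (pf-p0)/2 => a = 4*(pf-p0)/T^2
a = 4*(6.4-1.5)/3^2 = 2.1778
t = 1 is in the acceleration phase (t <= T/2).
p = p0 + 0.5*a*t^2 = 1.5 + 0.5*2.1778*1^2
= 2.5889


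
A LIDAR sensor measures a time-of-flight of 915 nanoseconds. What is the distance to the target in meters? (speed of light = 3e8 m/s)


tof = 915 ns = 9.15e-07 s
dist = c * tof / 2
= 3e8 * 9.15e-07 / 2
= 137.25 m


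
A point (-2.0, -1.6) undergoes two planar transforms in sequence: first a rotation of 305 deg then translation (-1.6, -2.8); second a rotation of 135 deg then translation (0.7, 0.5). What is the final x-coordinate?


After transform 1:
x1 = cos(305)*-2.0 - sin(305)*-1.6 + -1.6 = -4.0578
y1 = sin(305)*-2.0 + cos(305)*-1.6 + -2.8 = -2.0794
After transform 2:
x2 = cos(135)*-4.0578 - sin(135)*-2.0794 + 0.7
= 5.0397


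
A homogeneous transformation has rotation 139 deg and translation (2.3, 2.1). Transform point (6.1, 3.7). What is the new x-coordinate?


x' = cos(theta)*px - sin(theta)*py + tx
= -0.7547*6.1 - 0.6561*3.7 + 2.3
= -4.7311


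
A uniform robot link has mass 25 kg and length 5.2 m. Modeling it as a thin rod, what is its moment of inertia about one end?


I = (1/3) * m * L^2
= (1/3) * 25 * 5.2^2
= 0.333333 * 25 * 27.04
= 225.3333 kg*m^2


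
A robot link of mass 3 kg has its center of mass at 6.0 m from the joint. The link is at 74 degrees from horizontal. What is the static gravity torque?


tau = m*g*L*cos(angle)
= 3 * 9.81 * 6.0 * cos(74 deg)
= 3 * 9.81 * 6.0 * 0.2756
= 48.672 Nm


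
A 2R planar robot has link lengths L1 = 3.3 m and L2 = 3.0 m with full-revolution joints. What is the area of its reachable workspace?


r_max = L1 + L2 = 6.3 m
r_min = |L1 - L2| = 0.3 m
Area = pi*(r_max^2 - r_min^2)
= pi*(39.69 - 0.09)
= pi * 39.6
= 124.4071 m^2


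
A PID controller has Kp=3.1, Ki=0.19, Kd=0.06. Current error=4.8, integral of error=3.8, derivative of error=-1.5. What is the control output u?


u = Kp*e + Ki*int(e) + Kd*de/dt
= 3.1*4.8 + 0.19*3.8 + 0.06*(-1.5)
= 14.88 + 0.722 + -0.09
= 15.512


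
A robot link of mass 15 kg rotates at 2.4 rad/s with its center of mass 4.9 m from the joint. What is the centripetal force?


F = m * omega^2 * r
= 15 * 2.4^2 * 4.9
= 15 * 5.76 * 4.9
= 423.36 N


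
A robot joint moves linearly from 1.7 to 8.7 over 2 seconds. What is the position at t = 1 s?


s = t/T = 1/2 = 0.5
p(t) = p0 + (pf-p0)*s
= 1.7 + (8.7 - 1.7) * 0.5
= 5.2


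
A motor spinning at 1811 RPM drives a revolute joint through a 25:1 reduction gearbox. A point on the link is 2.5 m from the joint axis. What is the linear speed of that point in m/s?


omega_motor = 1811 * 2*pi/60 = 189.6475 rad/s
omega_joint = omega_motor / 25 = 7.5859 rad/s
v = omega_joint * r = 7.5859 * 2.5
= 18.9647 m/s


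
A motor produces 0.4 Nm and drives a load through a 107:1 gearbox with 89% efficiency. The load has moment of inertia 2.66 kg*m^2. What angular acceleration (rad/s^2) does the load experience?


tau_out = tau_motor * N * eta
= 0.4 * 107 * 0.89 = 38.092 Nm
alpha = tau_out / I = 38.092 / 2.66
= 14.3203 rad/s^2


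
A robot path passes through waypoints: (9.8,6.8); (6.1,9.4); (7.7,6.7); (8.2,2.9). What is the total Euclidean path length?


Segment lengths:
  seg1 = sqrt((-3.7)^2 + (2.6)^2) = 4.5222
  seg2 = sqrt((1.6)^2 + (-2.7)^2) = 3.1385
  seg3 = sqrt((0.5)^2 + (-3.8)^2) = 3.8328
Total = 11.4934


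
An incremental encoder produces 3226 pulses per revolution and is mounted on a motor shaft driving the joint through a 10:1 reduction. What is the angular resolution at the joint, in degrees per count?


counts per rev = 3226
effective counts at joint = 3226 * 10 = 32260
resolution = 360 / 32260
= 0.0112 deg/count


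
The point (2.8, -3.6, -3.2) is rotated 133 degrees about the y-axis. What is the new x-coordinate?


Rotation about y-axis: x' = x*cos(theta) + z*sin(theta)
= 2.8 * -0.682 + -3.2 * 0.7314
= -4.2499


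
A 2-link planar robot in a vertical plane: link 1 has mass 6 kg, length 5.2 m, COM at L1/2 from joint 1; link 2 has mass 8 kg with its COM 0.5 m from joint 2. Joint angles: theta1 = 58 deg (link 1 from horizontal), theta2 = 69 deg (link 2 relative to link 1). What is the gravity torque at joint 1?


Horizontal distance from joint 1 to link-1 COM:
  x_c1 = (L1/2)*cos(t1) = 2.6 * 0.5299 = 1.3778 m
Horizontal distance from joint 1 to link-2 COM:
  x_c2 = L1*cos(t1) + Lc2*cos(t1+t2)
       = 5.2*0.5299 + 0.5*-0.6018 = 2.4547 m
tau1 = m1*g*x_c1 + m2*g*x_c2
     = 6*9.81*1.3778 + 8*9.81*2.4547
     = 81.0967 + 192.6427
     = 273.7394 Nm


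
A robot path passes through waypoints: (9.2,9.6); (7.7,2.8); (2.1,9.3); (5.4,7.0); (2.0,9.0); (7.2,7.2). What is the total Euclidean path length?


Segment lengths:
  seg1 = sqrt((-1.5)^2 + (-6.8)^2) = 6.9635
  seg2 = sqrt((-5.6)^2 + (6.5)^2) = 8.5796
  seg3 = sqrt((3.3)^2 + (-2.3)^2) = 4.0224
  seg4 = sqrt((-3.4)^2 + (2.0)^2) = 3.9446
  seg5 = sqrt((5.2)^2 + (-1.8)^2) = 5.5027
Total = 29.0129


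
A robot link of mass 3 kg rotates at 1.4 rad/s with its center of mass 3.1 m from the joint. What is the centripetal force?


F = m * omega^2 * r
= 3 * 1.4^2 * 3.1
= 3 * 1.96 * 3.1
= 18.228 N


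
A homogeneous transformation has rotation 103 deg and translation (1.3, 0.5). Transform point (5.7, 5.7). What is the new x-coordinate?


x' = cos(theta)*px - sin(theta)*py + tx
= -0.225*5.7 - 0.9744*5.7 + 1.3
= -5.5361


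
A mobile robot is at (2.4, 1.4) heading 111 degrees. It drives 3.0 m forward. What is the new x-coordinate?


x_new = x0 + d*cos(theta)
= 2.4 + 3.0*cos(111)
= 2.4 + -1.0751
= 1.3249


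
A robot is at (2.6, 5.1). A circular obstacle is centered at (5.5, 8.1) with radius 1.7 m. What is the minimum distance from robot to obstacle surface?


center_dist = sqrt((2.6-5.5)^2 + (5.1-8.1)^2)
= sqrt(8.41 + 9.0)
= 4.1725
min_dist = center_dist - radius = 4.1725 - 1.7 = 2.4725 m


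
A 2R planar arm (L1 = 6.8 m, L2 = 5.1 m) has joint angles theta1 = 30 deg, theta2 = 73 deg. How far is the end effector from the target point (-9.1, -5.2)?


End effector via forward kinematics:
x = L1*cos(t1) + L2*cos(t1+t2) = 4.7417
y = L1*sin(t1) + L2*sin(t1+t2) = 8.3693
Distance to target:
d = sqrt((-9.1 - 4.7417)^2 + (-5.2 - 8.3693)^2)
= sqrt(191.5933 + 184.1256)
= 19.3835 m


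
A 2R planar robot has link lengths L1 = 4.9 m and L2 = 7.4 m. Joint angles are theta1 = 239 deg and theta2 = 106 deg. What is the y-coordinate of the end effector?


Convert angles to radians: theta1 = 4.1713, theta2 = 1.85
y = L1*sin(theta1) + L2*sin(theta1+theta2)
y = -4.2001 + -1.9153
y = -6.1154


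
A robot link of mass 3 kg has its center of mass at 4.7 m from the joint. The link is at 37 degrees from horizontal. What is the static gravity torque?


tau = m*g*L*cos(angle)
= 3 * 9.81 * 4.7 * cos(37 deg)
= 3 * 9.81 * 4.7 * 0.7986
= 110.4681 Nm


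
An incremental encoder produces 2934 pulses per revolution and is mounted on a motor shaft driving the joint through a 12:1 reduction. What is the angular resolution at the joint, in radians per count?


counts per rev = 2934
effective counts at joint = 2934 * 12 = 35208
resolution = 2*pi / 35208
= 1.7846e-04 rad/count


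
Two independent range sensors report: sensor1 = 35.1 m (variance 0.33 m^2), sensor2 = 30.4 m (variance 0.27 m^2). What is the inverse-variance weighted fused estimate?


w1 = (1/var1) / (1/var1 + 1/var2)
   = 3.0303 / (3.0303 + 3.7037) = 0.45
w2 = 1 - w1 = 0.55
fused = w1*s1 + w2*s2 = 15.795 + 16.72
= 32.515 m


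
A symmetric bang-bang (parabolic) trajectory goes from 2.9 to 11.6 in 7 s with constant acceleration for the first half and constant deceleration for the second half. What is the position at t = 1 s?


Symmetric rest-to-rest: each phase covers (pf-p0)/2 in time T/2. 0.5*a*(T/2)^2 = (pf-p0)/2 => a = 4*(pf-p0)/T^2
a = 4*(11.6-2.9)/7^2 = 0.7102
t = 1 is in the acceleration phase (t <= T/2).
p = p0 + 0.5*a*t^2 = 2.9 + 0.5*0.7102*1^2
= 3.2551


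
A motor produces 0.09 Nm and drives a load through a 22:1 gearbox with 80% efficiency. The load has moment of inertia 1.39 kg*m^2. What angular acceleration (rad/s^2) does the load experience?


tau_out = tau_motor * N * eta
= 0.09 * 22 * 0.8 = 1.584 Nm
alpha = tau_out / I = 1.584 / 1.39
= 1.1396 rad/s^2


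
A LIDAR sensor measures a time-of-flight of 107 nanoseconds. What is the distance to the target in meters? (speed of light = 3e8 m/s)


tof = 107 ns = 1.07e-07 s
dist = c * tof / 2
= 3e8 * 1.07e-07 / 2
= 16.05 m


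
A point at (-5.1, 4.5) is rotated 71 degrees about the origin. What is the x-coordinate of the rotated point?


x' = x*cos(theta) - y*sin(theta)
cos(71 deg) = 0.3256, sin(71 deg) = 0.9455
x' = -5.1 * 0.3256 - 4.5 * 0.9455
= -1.6604 - 4.2548
= -5.9152


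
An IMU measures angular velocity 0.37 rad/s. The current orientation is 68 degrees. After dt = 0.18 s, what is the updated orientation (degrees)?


delta_theta = w * dt = 0.37 * 0.18 = 0.0666 rad
= 3.8159 deg
theta_new = 68 + 3.8159 = 71.8159 deg


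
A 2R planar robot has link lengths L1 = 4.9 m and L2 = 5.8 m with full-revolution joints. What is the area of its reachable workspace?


r_max = L1 + L2 = 10.7 m
r_min = |L1 - L2| = 0.9 m
Area = pi*(r_max^2 - r_min^2)
= pi*(114.49 - 0.81)
= pi * 113.68
= 357.1363 m^2


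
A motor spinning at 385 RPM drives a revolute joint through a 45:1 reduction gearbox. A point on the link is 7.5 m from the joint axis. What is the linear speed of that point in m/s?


omega_motor = 385 * 2*pi/60 = 40.3171 rad/s
omega_joint = omega_motor / 45 = 0.8959 rad/s
v = omega_joint * r = 0.8959 * 7.5
= 6.7195 m/s


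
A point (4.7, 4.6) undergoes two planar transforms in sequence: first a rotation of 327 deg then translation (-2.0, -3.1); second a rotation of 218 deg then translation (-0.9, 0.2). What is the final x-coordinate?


After transform 1:
x1 = cos(327)*4.7 - sin(327)*4.6 + -2.0 = 4.4471
y1 = sin(327)*4.7 + cos(327)*4.6 + -3.1 = -1.8019
After transform 2:
x2 = cos(218)*4.4471 - sin(218)*-1.8019 + -0.9
= -5.5137


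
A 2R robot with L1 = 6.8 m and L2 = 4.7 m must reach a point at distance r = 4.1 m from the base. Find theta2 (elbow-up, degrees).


cos(theta2) = (r^2 - L1^2 - L2^2) / (2*L1*L2)
cos(theta2) = (16.81 - 46.24 - 22.09) / 63.92
cos(theta2) = -0.806008
theta2 = 143.7077 degrees


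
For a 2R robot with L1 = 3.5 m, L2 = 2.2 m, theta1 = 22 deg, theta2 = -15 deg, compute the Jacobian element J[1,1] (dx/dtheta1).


J[1,1] = -L1*sin(t1) - L2*sin(t1+t2)
= -3.5*sin(22) - 2.2*sin(7)
= -1.5792


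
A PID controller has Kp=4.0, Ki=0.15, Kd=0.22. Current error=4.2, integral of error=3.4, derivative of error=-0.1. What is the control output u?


u = Kp*e + Ki*int(e) + Kd*de/dt
= 4.0*4.2 + 0.15*3.4 + 0.22*(-0.1)
= 16.8 + 0.51 + -0.022
= 17.288


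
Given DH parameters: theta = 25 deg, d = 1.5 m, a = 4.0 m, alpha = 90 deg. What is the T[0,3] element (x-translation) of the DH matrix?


T[0,3] = a * cos(theta)
= 4.0 * cos(25 deg)
= 4.0 * 0.9063
= 3.6252


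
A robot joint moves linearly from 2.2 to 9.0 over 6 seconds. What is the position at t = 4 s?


s = t/T = 4/6 = 0.6667
p(t) = p0 + (pf-p0)*s
= 2.2 + (9.0 - 2.2) * 0.6667
= 6.7333


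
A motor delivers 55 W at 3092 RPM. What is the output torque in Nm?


omega = 3092 * 2*pi/60 = 323.7935 rad/s
tau = P / omega = 55 / 323.7935
= 0.1699 Nm


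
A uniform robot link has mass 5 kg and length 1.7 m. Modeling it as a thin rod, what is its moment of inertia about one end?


I = (1/3) * m * L^2
= (1/3) * 5 * 1.7^2
= 0.333333 * 5 * 2.89
= 4.8167 kg*m^2


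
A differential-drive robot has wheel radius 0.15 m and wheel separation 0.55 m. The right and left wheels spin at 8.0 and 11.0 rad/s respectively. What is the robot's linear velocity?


vR = r*wR = 0.15*8.0 = 1.2 m/s
vL = r*wL = 0.15*11.0 = 1.65 m/s
v = (vR+vL)/2 = 1.425 m/s
omega = (vR-vL)/L = -0.8182 rad/s
linear velocity = 1.425 m/s


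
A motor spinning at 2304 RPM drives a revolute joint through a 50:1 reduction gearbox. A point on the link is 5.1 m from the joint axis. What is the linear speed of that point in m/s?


omega_motor = 2304 * 2*pi/60 = 241.2743 rad/s
omega_joint = omega_motor / 50 = 4.8255 rad/s
v = omega_joint * r = 4.8255 * 5.1
= 24.61 m/s


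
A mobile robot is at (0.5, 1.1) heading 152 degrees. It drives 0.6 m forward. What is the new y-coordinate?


y_new = y0 + d*sin(theta)
= 1.1 + 0.6*sin(152)
= 1.1 + 0.2817
= 1.3817


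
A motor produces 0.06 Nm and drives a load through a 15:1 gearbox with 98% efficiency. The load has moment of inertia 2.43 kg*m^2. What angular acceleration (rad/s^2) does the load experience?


tau_out = tau_motor * N * eta
= 0.06 * 15 * 0.98 = 0.882 Nm
alpha = tau_out / I = 0.882 / 2.43
= 0.363 rad/s^2


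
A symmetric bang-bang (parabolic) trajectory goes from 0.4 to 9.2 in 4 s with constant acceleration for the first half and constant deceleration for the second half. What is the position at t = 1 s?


Symmetric rest-to-rest: each phase covers (pf-p0)/2 in time T/2. 0.5*a*(T/2)^2 = (pf-p0)/2 => a = 4*(pf-p0)/T^2
a = 4*(9.2-0.4)/4^2 = 2.2
t = 1 is in the acceleration phase (t <= T/2).
p = p0 + 0.5*a*t^2 = 0.4 + 0.5*2.2*1^2
= 1.5


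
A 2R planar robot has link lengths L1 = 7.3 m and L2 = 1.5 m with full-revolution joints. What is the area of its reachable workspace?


r_max = L1 + L2 = 8.8 m
r_min = |L1 - L2| = 5.8 m
Area = pi*(r_max^2 - r_min^2)
= pi*(77.44 - 33.64)
= pi * 43.8
= 137.6018 m^2


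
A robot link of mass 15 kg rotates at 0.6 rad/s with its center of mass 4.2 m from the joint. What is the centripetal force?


F = m * omega^2 * r
= 15 * 0.6^2 * 4.2
= 15 * 0.36 * 4.2
= 22.68 N


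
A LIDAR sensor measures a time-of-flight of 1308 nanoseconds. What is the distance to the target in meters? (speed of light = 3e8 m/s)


tof = 1308 ns = 1.308e-06 s
dist = c * tof / 2
= 3e8 * 1.308e-06 / 2
= 196.2 m


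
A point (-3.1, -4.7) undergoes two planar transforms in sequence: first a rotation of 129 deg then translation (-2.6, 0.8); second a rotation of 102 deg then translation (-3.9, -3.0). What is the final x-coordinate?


After transform 1:
x1 = cos(129)*-3.1 - sin(129)*-4.7 + -2.6 = 3.0035
y1 = sin(129)*-3.1 + cos(129)*-4.7 + 0.8 = 1.3487
After transform 2:
x2 = cos(102)*3.0035 - sin(102)*1.3487 + -3.9
= -5.8436


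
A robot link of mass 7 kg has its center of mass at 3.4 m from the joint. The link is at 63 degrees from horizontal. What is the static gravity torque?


tau = m*g*L*cos(angle)
= 7 * 9.81 * 3.4 * cos(63 deg)
= 7 * 9.81 * 3.4 * 0.454
= 105.9968 Nm


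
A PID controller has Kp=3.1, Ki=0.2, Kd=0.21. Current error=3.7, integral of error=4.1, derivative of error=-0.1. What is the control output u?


u = Kp*e + Ki*int(e) + Kd*de/dt
= 3.1*3.7 + 0.2*4.1 + 0.21*(-0.1)
= 11.47 + 0.82 + -0.021
= 12.269


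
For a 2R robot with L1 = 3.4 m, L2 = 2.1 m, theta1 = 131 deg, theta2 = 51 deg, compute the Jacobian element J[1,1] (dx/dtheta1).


J[1,1] = -L1*sin(t1) - L2*sin(t1+t2)
= -3.4*sin(131) - 2.1*sin(182)
= -2.4927


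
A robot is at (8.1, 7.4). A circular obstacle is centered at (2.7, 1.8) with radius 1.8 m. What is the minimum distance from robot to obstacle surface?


center_dist = sqrt((8.1-2.7)^2 + (7.4-1.8)^2)
= sqrt(29.16 + 31.36)
= 7.7795
min_dist = center_dist - radius = 7.7795 - 1.8 = 5.9795 m


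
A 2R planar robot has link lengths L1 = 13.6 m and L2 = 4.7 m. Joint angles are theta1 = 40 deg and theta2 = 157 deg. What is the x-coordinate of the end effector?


Convert angles to radians: theta1 = 0.6981, theta2 = 2.7402
x = L1*cos(theta1) + L2*cos(theta1+theta2)
x = 10.4182 + -4.4946
x = 5.9236


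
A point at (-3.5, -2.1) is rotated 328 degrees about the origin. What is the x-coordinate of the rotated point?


x' = x*cos(theta) - y*sin(theta)
cos(328 deg) = 0.848, sin(328 deg) = -0.5299
x' = -3.5 * 0.848 - -2.1 * -0.5299
= -2.9682 - 1.1128
= -4.081


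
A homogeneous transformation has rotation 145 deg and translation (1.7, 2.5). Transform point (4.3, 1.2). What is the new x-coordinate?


x' = cos(theta)*px - sin(theta)*py + tx
= -0.8192*4.3 - 0.5736*1.2 + 1.7
= -2.5106


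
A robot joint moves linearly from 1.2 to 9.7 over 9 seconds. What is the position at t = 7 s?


s = t/T = 7/9 = 0.7778
p(t) = p0 + (pf-p0)*s
= 1.2 + (9.7 - 1.2) * 0.7778
= 7.8111


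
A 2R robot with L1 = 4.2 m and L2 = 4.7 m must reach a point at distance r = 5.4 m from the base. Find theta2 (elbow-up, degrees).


cos(theta2) = (r^2 - L1^2 - L2^2) / (2*L1*L2)
cos(theta2) = (29.16 - 17.64 - 22.09) / 39.48
cos(theta2) = -0.26773
theta2 = 105.5293 degrees


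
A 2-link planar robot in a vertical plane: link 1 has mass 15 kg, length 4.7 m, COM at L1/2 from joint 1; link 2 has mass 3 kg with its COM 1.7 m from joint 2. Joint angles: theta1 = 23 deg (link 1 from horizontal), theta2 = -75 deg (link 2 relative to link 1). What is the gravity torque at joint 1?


Horizontal distance from joint 1 to link-1 COM:
  x_c1 = (L1/2)*cos(t1) = 2.35 * 0.9205 = 2.1632 m
Horizontal distance from joint 1 to link-2 COM:
  x_c2 = L1*cos(t1) + Lc2*cos(t1+t2)
       = 4.7*0.9205 + 1.7*0.6157 = 5.373 m
tau1 = m1*g*x_c1 + m2*g*x_c2
     = 15*9.81*2.1632 + 3*9.81*5.373
     = 318.3129 + 158.1273
     = 476.4402 Nm


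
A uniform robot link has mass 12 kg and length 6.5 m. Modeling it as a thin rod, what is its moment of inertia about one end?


I = (1/3) * m * L^2
= (1/3) * 12 * 6.5^2
= 0.333333 * 12 * 42.25
= 169.0 kg*m^2


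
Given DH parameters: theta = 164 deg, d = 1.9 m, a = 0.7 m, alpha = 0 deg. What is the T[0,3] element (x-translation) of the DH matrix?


T[0,3] = a * cos(theta)
= 0.7 * cos(164 deg)
= 0.7 * -0.9613
= -0.6729


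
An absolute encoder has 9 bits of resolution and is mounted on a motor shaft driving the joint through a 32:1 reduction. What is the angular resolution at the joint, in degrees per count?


counts = 2^9 = 512
effective counts at joint = 512 * 32 = 16384
resolution = 360 / 16384
= 0.022 deg/count


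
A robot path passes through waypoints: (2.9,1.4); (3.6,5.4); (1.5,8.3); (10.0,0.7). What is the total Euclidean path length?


Segment lengths:
  seg1 = sqrt((0.7)^2 + (4.0)^2) = 4.0608
  seg2 = sqrt((-2.1)^2 + (2.9)^2) = 3.5805
  seg3 = sqrt((8.5)^2 + (-7.6)^2) = 11.4022
Total = 19.0435


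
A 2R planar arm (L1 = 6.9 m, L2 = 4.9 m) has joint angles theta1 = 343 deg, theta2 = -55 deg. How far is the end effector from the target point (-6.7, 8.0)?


End effector via forward kinematics:
x = L1*cos(t1) + L2*cos(t1+t2) = 8.1127
y = L1*sin(t1) + L2*sin(t1+t2) = -6.6775
Distance to target:
d = sqrt((-6.7 - 8.1127)^2 + (8.0 - -6.6775)^2)
= sqrt(219.4157 + 215.4302)
= 20.853 m


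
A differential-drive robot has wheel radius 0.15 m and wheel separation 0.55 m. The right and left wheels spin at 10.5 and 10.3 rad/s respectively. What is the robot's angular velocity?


vR = r*wR = 0.15*10.5 = 1.575 m/s
vL = r*wL = 0.15*10.3 = 1.545 m/s
v = (vR+vL)/2 = 1.56 m/s
omega = (vR-vL)/L = 0.0545 rad/s
angular velocity = 0.0545 rad/s


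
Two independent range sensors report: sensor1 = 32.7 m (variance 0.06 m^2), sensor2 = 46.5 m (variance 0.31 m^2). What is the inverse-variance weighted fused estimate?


w1 = (1/var1) / (1/var1 + 1/var2)
   = 16.6667 / (16.6667 + 3.2258) = 0.8378
w2 = 1 - w1 = 0.1622
fused = w1*s1 + w2*s2 = 27.3973 + 7.5405
= 34.9378 m
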